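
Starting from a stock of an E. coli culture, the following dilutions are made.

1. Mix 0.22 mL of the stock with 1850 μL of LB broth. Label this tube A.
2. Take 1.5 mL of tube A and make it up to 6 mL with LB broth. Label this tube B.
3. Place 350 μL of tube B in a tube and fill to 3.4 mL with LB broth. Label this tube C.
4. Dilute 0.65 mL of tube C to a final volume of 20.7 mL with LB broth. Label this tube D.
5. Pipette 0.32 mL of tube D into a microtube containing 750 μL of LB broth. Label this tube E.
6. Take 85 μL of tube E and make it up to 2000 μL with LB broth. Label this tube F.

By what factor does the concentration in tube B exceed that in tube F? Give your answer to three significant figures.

2.43 × 10^4

Step 1: 0.22 mL + 1850 μL = 2.07 mL total → factor 2.07/0.22 = 9.4091
Step 2: 1.5 mL brought to 6 mL → factor 6/1.5 = 4
Step 3: 350 μL brought to 3.4 mL → factor 3400/350 = 9.7143
Step 4: 0.65 mL brought to 20.7 mL → factor 20.7/0.65 = 31.846
Step 5: 0.32 mL + 750 μL = 1.07 mL total → factor 1.07/0.32 = 3.3438
Step 6: 85 μL brought to 2000 μL → factor 2000/85 = 23.529
Dilution factor to tube B = 37.636; to tube F = 9.1605 × 10^5
[tube B]/[tube F] = (factor to tube F)/(factor to tube B) = 9.1605 × 10^5/37.636 = 2.43 × 10^4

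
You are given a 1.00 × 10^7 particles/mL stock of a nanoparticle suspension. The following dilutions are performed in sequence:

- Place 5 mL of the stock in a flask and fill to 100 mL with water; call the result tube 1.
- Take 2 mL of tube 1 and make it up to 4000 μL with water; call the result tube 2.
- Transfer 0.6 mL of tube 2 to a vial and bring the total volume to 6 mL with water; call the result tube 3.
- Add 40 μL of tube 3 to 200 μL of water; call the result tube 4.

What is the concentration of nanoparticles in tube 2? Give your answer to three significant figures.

Step 1: 5 mL brought to 100 mL → factor 100/5 = 20
Step 2: 2 mL brought to 4000 μL → factor 4/2 = 2
Dilution factor through tube 2 = 20 × 2 = 40
[tube 2] = 1.00 × 10^7 particles/mL / 40 = 2.50 × 10^5 particles/mL

2.50 × 10^5 particles/mL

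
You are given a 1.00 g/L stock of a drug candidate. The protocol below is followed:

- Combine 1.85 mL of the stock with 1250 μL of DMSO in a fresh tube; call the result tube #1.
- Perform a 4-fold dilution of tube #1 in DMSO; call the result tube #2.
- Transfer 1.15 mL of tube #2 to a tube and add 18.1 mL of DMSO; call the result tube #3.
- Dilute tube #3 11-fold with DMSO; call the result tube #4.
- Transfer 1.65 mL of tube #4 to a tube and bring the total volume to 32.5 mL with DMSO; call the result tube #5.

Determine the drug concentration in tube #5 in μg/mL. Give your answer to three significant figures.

Step 1: 1.85 mL + 1250 μL = 3.1 mL total → factor 3.1/1.85 = 1.6757
Step 2: 4-fold → factor 4
Step 3: 1.15 mL + 18.1 mL = 19.25 mL total → factor 19.25/1.15 = 16.739
Step 4: 11-fold → factor 11
Step 5: 1.65 mL brought to 32.5 mL → factor 32.5/1.65 = 19.697
Overall dilution factor = 1.6757 × 4 × 16.739 × 11 × 19.697 = 24309
Final = 1.00 g/L / 24309 = 4.114 × 10^-5 g/L = 0.0411 μg/mL

0.0411 μg/mL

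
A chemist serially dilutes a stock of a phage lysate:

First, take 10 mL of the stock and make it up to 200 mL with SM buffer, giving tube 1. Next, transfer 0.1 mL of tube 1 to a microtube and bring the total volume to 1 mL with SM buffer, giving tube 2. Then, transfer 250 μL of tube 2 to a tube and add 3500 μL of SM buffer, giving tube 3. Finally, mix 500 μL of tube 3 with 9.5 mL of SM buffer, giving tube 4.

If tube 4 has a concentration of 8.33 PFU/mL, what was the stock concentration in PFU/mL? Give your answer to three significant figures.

5.00 × 10^5 PFU/mL

Step 1: 10 mL brought to 200 mL → factor 200/10 = 20
Step 2: 0.1 mL brought to 1 mL → factor 1/0.1 = 10
Step 3: 250 μL + 3500 μL = 3750 μL total → factor 3750/250 = 15
Step 4: 500 μL + 9.5 mL = 10000 μL total → factor 10000/500 = 20
Overall dilution factor = 20 × 10 × 15 × 20 = 60000
Stock = 8.33 PFU/mL × 60000 = 5.00 × 10^5 PFU/mL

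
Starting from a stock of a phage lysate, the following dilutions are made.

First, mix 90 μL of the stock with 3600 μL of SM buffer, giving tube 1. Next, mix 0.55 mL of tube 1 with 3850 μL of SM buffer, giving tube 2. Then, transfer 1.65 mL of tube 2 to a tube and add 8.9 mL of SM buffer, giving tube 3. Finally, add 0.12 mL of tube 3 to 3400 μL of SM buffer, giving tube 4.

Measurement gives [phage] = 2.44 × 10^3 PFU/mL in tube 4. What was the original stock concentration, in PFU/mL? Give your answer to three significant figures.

1.50 × 10^8 PFU/mL

Step 1: 90 μL + 3600 μL = 3690 μL total → factor 3690/90 = 41
Step 2: 0.55 mL + 3850 μL = 4.4 mL total → factor 4.4/0.55 = 8
Step 3: 1.65 mL + 8.9 mL = 10.55 mL total → factor 10.55/1.65 = 6.3939
Step 4: 0.12 mL + 3400 μL = 3.52 mL total → factor 3.52/0.12 = 29.333
Overall dilution factor = 41 × 8 × 6.3939 × 29.333 = 61518
Stock = 2.44 × 10^3 PFU/mL × 61518 = 1.50 × 10^8 PFU/mL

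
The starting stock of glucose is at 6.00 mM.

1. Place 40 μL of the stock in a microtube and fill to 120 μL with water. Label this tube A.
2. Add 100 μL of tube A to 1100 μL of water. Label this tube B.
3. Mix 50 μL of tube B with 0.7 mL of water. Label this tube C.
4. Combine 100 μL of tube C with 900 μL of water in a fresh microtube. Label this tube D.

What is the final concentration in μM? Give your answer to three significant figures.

1.11 μM

Step 1: 40 μL brought to 120 μL → factor 120/40 = 3
Step 2: 100 μL + 1100 μL = 1200 μL total → factor 1200/100 = 12
Step 3: 50 μL + 0.7 mL = 750 μL total → factor 750/50 = 15
Step 4: 100 μL + 900 μL = 1000 μL total → factor 1000/100 = 10
Overall dilution factor = 3 × 12 × 15 × 10 = 5400
Final = 6.00 mM / 5400 = 0.001111 mM = 1.11 μM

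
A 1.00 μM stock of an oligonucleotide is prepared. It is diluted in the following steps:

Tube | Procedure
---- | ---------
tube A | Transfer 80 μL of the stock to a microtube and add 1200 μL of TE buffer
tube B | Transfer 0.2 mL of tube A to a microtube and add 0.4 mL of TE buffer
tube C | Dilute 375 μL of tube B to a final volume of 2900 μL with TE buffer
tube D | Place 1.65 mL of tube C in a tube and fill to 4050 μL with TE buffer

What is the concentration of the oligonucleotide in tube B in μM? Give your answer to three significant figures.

Step 1: 80 μL + 1200 μL = 1280 μL total → factor 1280/80 = 16
Step 2: 0.2 mL + 0.4 mL = 0.6 mL total → factor 0.6/0.2 = 3
Dilution factor through tube B = 16 × 3 = 48
[tube B] = 1.00 μM / 48 = 0.0208 μM

0.0208 μM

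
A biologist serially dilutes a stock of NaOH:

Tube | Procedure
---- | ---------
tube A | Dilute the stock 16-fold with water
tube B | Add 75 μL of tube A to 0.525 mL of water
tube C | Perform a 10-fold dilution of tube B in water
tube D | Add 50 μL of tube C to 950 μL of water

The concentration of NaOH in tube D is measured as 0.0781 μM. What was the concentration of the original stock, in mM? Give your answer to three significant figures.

Step 1: 16-fold → factor 16
Step 2: 75 μL + 0.525 mL = 600 μL total → factor 600/75 = 8
Step 3: 10-fold → factor 10
Step 4: 50 μL + 950 μL = 1000 μL total → factor 1000/50 = 20
Overall dilution factor = 16 × 8 × 10 × 20 = 25600
Stock = 0.0781 μM × 25600 = 1999 μM = 2.00 mM

2.00 mM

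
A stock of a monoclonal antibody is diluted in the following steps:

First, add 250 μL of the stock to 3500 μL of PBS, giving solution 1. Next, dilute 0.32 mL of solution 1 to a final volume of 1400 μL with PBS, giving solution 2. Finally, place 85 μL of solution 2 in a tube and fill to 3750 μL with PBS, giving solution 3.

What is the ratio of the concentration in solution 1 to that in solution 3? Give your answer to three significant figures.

193

Step 1: 250 μL + 3500 μL = 3750 μL total → factor 3750/250 = 15
Step 2: 0.32 mL brought to 1400 μL → factor 1.4/0.32 = 4.375
Step 3: 85 μL brought to 3750 μL → factor 3750/85 = 44.118
Dilution factor to solution 1 = 15; to solution 3 = 2895.2
[solution 1]/[solution 3] = (factor to solution 3)/(factor to solution 1) = 2895.2/15 = 193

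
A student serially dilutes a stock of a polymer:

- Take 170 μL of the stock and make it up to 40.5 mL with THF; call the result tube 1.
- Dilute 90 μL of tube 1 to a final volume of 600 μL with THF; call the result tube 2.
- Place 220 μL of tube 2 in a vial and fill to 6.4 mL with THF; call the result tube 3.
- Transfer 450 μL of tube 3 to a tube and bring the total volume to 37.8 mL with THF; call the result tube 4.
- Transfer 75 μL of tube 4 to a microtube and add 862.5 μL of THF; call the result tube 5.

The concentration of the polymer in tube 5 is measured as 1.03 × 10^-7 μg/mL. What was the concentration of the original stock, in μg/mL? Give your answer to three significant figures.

Step 1: 170 μL brought to 40.5 mL → factor 40500/170 = 238.24
Step 2: 90 μL brought to 600 μL → factor 600/90 = 6.6667
Step 3: 220 μL brought to 6.4 mL → factor 6400/220 = 29.091
Step 4: 450 μL brought to 37.8 mL → factor 37800/450 = 84
Step 5: 75 μL + 862.5 μL = 937.5 μL total → factor 937.5/75 = 12.5
Overall dilution factor = 238.24 × 6.6667 × 29.091 × 84 × 12.5 = 4.8513 × 10^7
Stock = 1.03 × 10^-7 μg/mL × 4.8513 × 10^7 = 5.00 μg/mL

5.00 μg/mL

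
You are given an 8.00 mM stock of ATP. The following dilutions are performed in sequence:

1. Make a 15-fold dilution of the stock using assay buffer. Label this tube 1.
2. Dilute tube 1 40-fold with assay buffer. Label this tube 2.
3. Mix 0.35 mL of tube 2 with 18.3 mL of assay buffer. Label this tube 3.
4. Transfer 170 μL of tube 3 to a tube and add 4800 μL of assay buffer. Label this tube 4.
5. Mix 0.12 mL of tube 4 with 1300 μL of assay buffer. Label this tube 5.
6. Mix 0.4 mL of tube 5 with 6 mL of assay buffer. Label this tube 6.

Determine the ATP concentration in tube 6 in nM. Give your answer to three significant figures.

Step 1: 15-fold → factor 15
Step 2: 40-fold → factor 40
Step 3: 0.35 mL + 18.3 mL = 18.65 mL total → factor 18.65/0.35 = 53.286
Step 4: 170 μL + 4800 μL = 4970 μL total → factor 4970/170 = 29.235
Step 5: 0.12 mL + 1300 μL = 1.42 mL total → factor 1.42/0.12 = 11.833
Step 6: 0.4 mL + 6 mL = 6.4 mL total → factor 6.4/0.4 = 16
Overall dilution factor = 15 × 40 × 53.286 × 29.235 × 11.833 × 16 = 1.7697 × 10^8
Final = 8.00 mM / 1.7697 × 10^8 = 4.521 × 10^-8 mM = 0.0452 nM

0.0452 nM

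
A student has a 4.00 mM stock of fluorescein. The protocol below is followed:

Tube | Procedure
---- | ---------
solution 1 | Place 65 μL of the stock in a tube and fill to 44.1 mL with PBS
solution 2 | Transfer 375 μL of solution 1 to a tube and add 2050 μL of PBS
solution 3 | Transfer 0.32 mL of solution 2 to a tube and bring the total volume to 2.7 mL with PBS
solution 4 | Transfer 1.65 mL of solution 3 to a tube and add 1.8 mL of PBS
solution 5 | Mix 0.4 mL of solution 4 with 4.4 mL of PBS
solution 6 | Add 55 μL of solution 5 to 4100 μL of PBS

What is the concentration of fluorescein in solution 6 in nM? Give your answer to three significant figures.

Step 1: 65 μL brought to 44.1 mL → factor 44100/65 = 678.46
Step 2: 375 μL + 2050 μL = 2425 μL total → factor 2425/375 = 6.4667
Step 3: 0.32 mL brought to 2.7 mL → factor 2.7/0.32 = 8.4375
Step 4: 1.65 mL + 1.8 mL = 3.45 mL total → factor 3.45/1.65 = 2.0909
Step 5: 0.4 mL + 4.4 mL = 4.8 mL total → factor 4.8/0.4 = 12
Step 6: 55 μL + 4100 μL = 4155 μL total → factor 4155/55 = 75.545
Overall dilution factor = 678.46 × 6.4667 × 8.4375 × 2.0909 × 12 × 75.545 = 7.0169 × 10^7
Final = 4.00 mM / 7.0169 × 10^7 = 5.701 × 10^-8 mM = 0.0570 nM

0.0570 nM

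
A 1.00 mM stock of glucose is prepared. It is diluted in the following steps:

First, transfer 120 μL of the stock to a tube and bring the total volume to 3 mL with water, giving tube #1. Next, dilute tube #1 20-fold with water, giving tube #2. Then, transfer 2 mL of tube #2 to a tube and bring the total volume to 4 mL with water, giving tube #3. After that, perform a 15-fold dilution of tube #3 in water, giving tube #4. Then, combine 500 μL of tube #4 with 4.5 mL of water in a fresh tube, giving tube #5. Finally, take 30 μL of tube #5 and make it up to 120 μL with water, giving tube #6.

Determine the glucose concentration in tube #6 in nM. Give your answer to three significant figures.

Step 1: 120 μL brought to 3 mL → factor 3000/120 = 25
Step 2: 20-fold → factor 20
Step 3: 2 mL brought to 4 mL → factor 4/2 = 2
Step 4: 15-fold → factor 15
Step 5: 500 μL + 4.5 mL = 5000 μL total → factor 5000/500 = 10
Step 6: 30 μL brought to 120 μL → factor 120/30 = 4
Overall dilution factor = 25 × 20 × 2 × 15 × 10 × 4 = 6 × 10^5
Final = 1.00 mM / 6 × 10^5 = 1.667 × 10^-6 mM = 1.67 nM

1.67 nM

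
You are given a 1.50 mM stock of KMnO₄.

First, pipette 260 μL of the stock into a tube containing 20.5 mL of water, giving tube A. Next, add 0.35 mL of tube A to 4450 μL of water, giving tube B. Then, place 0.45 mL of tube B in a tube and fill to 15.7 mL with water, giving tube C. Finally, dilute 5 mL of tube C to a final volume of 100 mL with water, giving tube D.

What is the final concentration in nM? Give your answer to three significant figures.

1.96 nM

Step 1: 260 μL + 20.5 mL = 20760 μL total → factor 20760/260 = 79.846
Step 2: 0.35 mL + 4450 μL = 4.8 mL total → factor 4.8/0.35 = 13.714
Step 3: 0.45 mL brought to 15.7 mL → factor 15.7/0.45 = 34.889
Step 4: 5 mL brought to 100 mL → factor 100/5 = 20
Overall dilution factor = 79.846 × 13.714 × 34.889 × 20 = 7.6409 × 10^5
Final = 1.50 mM / 7.6409 × 10^5 = 1.963 × 10^-6 mM = 1.96 nM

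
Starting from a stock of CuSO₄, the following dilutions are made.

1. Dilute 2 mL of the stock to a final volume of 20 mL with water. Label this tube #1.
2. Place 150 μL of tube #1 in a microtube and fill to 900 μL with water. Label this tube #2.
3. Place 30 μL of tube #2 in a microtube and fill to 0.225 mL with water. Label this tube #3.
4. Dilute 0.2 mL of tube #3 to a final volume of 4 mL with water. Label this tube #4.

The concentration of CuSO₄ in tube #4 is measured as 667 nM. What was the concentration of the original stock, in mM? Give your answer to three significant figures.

6.00 mM

Step 1: 2 mL brought to 20 mL → factor 20/2 = 10
Step 2: 150 μL brought to 900 μL → factor 900/150 = 6
Step 3: 30 μL brought to 0.225 mL → factor 225/30 = 7.5
Step 4: 0.2 mL brought to 4 mL → factor 4/0.2 = 20
Overall dilution factor = 10 × 6 × 7.5 × 20 = 9000
Stock = 667 nM × 9000 = 6.003 × 10^6 nM = 6.00 mM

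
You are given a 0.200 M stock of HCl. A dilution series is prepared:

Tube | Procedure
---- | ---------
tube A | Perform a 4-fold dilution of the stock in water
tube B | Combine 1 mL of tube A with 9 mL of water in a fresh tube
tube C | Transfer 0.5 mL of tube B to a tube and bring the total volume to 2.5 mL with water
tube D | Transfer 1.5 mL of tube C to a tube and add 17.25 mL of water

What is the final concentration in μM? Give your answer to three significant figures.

Step 1: 4-fold → factor 4
Step 2: 1 mL + 9 mL = 10 mL total → factor 10/1 = 10
Step 3: 0.5 mL brought to 2.5 mL → factor 2.5/0.5 = 5
Step 4: 1.5 mL + 17.25 mL = 18.75 mL total → factor 18.75/1.5 = 12.5
Overall dilution factor = 4 × 10 × 5 × 12.5 = 2500
Final = 0.200 M / 2500 = 8.000 × 10^-5 M = 80.0 μM

80.0 μM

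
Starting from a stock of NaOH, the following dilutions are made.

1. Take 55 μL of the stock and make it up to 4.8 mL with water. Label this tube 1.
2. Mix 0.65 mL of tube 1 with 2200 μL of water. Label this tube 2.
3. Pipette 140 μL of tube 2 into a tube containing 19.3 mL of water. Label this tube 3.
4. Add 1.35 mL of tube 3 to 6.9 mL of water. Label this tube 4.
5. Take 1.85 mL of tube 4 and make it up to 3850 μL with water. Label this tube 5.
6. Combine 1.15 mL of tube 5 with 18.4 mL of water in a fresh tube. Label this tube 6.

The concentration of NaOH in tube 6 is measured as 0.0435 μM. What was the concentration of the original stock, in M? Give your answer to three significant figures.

0.500 M

Step 1: 55 μL brought to 4.8 mL → factor 4800/55 = 87.273
Step 2: 0.65 mL + 2200 μL = 2.85 mL total → factor 2.85/0.65 = 4.3846
Step 3: 140 μL + 19.3 mL = 19440 μL total → factor 19440/140 = 138.86
Step 4: 1.35 mL + 6.9 mL = 8.25 mL total → factor 8.25/1.35 = 6.1111
Step 5: 1.85 mL brought to 3850 μL → factor 3.85/1.85 = 2.0811
Step 6: 1.15 mL + 18.4 mL = 19.55 mL total → factor 19.55/1.15 = 17
Overall dilution factor = 87.273 × 4.3846 × 138.86 × 6.1111 × 2.0811 × 17 = 1.1488 × 10^7
Stock = 0.0435 μM × 1.1488 × 10^7 = 4.997 × 10^5 μM = 0.500 M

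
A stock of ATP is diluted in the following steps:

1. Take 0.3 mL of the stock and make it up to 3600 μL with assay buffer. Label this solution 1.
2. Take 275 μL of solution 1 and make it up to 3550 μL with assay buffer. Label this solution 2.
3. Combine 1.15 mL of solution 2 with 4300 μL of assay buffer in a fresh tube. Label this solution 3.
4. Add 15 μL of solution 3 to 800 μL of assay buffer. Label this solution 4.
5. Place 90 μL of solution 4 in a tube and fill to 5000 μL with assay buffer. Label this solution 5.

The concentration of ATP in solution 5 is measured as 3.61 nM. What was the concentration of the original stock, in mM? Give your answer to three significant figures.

Step 1: 0.3 mL brought to 3600 μL → factor 3.6/0.3 = 12
Step 2: 275 μL brought to 3550 μL → factor 3550/275 = 12.909
Step 3: 1.15 mL + 4300 μL = 5.45 mL total → factor 5.45/1.15 = 4.7391
Step 4: 15 μL + 800 μL = 815 μL total → factor 815/15 = 54.333
Step 5: 90 μL brought to 5000 μL → factor 5000/90 = 55.556
Overall dilution factor = 12 × 12.909 × 4.7391 × 54.333 × 55.556 = 2.216 × 10^6
Stock = 3.61 nM × 2.216 × 10^6 = 8.000 × 10^6 nM = 8.00 mM

8.00 mM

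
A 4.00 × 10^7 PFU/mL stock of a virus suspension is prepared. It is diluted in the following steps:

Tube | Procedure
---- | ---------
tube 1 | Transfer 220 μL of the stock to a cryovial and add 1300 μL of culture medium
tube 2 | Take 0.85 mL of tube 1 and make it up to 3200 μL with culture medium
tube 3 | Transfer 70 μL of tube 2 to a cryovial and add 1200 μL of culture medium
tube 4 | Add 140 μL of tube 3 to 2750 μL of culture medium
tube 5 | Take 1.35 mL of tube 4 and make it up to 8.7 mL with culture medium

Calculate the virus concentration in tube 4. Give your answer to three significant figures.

Step 1: 220 μL + 1300 μL = 1520 μL total → factor 1520/220 = 6.9091
Step 2: 0.85 mL brought to 3200 μL → factor 3.2/0.85 = 3.7647
Step 3: 70 μL + 1200 μL = 1270 μL total → factor 1270/70 = 18.143
Step 4: 140 μL + 2750 μL = 2890 μL total → factor 2890/140 = 20.643
Dilution factor through tube 4 = 6.9091 × 3.7647 × 18.143 × 20.643 = 9741.5
[tube 4] = 4.00 × 10^7 PFU/mL / 9741.5 = 4.11 × 10^3 PFU/mL

4.11 × 10^3 PFU/mL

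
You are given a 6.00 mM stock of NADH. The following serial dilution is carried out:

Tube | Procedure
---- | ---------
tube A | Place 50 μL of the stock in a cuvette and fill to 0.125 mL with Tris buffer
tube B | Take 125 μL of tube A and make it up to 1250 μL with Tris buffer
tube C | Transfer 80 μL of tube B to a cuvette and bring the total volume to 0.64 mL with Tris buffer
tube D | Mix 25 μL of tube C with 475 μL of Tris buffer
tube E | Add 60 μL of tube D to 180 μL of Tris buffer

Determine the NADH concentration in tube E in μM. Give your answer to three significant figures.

Step 1: 50 μL brought to 0.125 mL → factor 125/50 = 2.5
Step 2: 125 μL brought to 1250 μL → factor 1250/125 = 10
Step 3: 80 μL brought to 0.64 mL → factor 640/80 = 8
Step 4: 25 μL + 475 μL = 500 μL total → factor 500/25 = 20
Step 5: 60 μL + 180 μL = 240 μL total → factor 240/60 = 4
Overall dilution factor = 2.5 × 10 × 8 × 20 × 4 = 16000
Final = 6.00 mM / 16000 = 0.0003750 mM = 0.375 μM

0.375 μM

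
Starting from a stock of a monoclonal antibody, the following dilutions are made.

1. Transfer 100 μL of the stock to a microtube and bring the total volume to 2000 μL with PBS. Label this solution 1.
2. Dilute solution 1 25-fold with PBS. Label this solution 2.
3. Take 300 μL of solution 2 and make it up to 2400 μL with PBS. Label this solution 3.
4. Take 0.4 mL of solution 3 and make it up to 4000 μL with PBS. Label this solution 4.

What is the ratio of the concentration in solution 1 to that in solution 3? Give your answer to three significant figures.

200

Step 1: 100 μL brought to 2000 μL → factor 2000/100 = 20
Step 2: 25-fold → factor 25
Step 3: 300 μL brought to 2400 μL → factor 2400/300 = 8
Dilution factor to solution 1 = 20; to solution 3 = 4000
[solution 1]/[solution 3] = (factor to solution 3)/(factor to solution 1) = 4000/20 = 200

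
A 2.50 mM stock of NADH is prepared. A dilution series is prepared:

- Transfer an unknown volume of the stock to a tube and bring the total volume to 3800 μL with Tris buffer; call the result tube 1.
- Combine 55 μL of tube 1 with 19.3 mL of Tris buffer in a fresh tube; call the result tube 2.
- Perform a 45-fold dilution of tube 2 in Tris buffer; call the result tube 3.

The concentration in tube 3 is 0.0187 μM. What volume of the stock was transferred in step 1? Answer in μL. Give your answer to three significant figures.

Step 1: v brought to 3800 μL → factor = 3800 μL/v
Step 2: 55 μL + 19.3 mL = 19355 μL total → factor 19355/55 = 351.91
Step 3: 45-fold → factor 45
Product of known-step factors = 15836
Overall factor = 2.50 mM / (0.0187 μM) = 1.3369 × 10^5
Step-1 factor = 1.3369 × 10^5 / 15836 = 8.4422
v = 3800 μL / 8.4422 = 450 μL

450 μL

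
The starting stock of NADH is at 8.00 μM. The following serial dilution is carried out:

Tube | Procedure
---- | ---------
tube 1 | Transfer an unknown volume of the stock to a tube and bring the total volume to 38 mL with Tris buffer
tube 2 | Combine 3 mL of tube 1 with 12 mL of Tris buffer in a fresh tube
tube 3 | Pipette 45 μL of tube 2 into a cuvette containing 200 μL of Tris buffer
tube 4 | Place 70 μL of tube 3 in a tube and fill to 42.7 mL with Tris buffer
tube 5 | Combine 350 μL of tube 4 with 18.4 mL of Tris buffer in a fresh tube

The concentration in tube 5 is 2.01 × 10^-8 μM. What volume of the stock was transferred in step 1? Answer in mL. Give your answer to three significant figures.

0.0849 mL

Step 1: v brought to 38 mL → factor = 38 mL/v
Step 2: 3 mL + 12 mL = 15 mL total → factor 15/3 = 5
Step 3: 45 μL + 200 μL = 245 μL total → factor 245/45 = 5.4444
Step 4: 70 μL brought to 42.7 mL → factor 42700/70 = 610
Step 5: 350 μL + 18.4 mL = 18750 μL total → factor 18750/350 = 53.571
Product of known-step factors = 8.8958 × 10^5
Overall factor = 8.00 μM / (2.01 × 10^-8 μM) = 3.9801 × 10^8
Step-1 factor = 3.9801 × 10^8 / 8.8958 × 10^5 = 447.41
v = 38 mL / 447.41 = 0.0849 mL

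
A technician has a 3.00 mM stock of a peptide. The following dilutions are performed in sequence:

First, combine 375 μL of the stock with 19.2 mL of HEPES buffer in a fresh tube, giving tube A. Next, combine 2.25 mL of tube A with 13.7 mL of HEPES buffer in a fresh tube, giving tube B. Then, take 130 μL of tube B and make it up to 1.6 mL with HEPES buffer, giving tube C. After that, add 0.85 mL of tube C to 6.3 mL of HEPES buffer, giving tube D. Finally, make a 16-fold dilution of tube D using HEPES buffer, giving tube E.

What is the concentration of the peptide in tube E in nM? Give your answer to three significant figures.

Step 1: 375 μL + 19.2 mL = 19575 μL total → factor 19575/375 = 52.2
Step 2: 2.25 mL + 13.7 mL = 15.95 mL total → factor 15.95/2.25 = 7.0889
Step 3: 130 μL brought to 1.6 mL → factor 1600/130 = 12.308
Step 4: 0.85 mL + 6.3 mL = 7.15 mL total → factor 7.15/0.85 = 8.4118
Step 5: 16-fold → factor 16
Overall dilution factor = 52.2 × 7.0889 × 12.308 × 8.4118 × 16 = 6.1296 × 10^5
Final = 3.00 mM / 6.1296 × 10^5 = 4.894 × 10^-6 mM = 4.89 nM

4.89 nM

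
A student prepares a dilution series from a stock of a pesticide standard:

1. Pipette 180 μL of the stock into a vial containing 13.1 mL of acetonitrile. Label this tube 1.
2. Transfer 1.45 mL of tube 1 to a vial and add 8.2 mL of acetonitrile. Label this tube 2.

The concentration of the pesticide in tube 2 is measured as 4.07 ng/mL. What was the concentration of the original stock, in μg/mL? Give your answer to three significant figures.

Step 1: 180 μL + 13.1 mL = 13280 μL total → factor 13280/180 = 73.778
Step 2: 1.45 mL + 8.2 mL = 9.65 mL total → factor 9.65/1.45 = 6.6552
Overall dilution factor = 73.778 × 6.6552 = 491
Stock = 4.07 ng/mL × 491 = 1998 ng/mL = 2.00 μg/mL

2.00 μg/mL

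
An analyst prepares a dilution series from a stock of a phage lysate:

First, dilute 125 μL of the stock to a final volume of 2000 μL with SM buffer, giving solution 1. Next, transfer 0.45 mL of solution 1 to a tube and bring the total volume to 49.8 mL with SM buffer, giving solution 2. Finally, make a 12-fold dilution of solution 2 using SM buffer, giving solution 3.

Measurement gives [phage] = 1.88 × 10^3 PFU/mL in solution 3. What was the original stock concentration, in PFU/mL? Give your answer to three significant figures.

3.99 × 10^7 PFU/mL

Step 1: 125 μL brought to 2000 μL → factor 2000/125 = 16
Step 2: 0.45 mL brought to 49.8 mL → factor 49.8/0.45 = 110.67
Step 3: 12-fold → factor 12
Overall dilution factor = 16 × 110.67 × 12 = 21248
Stock = 1.88 × 10^3 PFU/mL × 21248 = 3.99 × 10^7 PFU/mL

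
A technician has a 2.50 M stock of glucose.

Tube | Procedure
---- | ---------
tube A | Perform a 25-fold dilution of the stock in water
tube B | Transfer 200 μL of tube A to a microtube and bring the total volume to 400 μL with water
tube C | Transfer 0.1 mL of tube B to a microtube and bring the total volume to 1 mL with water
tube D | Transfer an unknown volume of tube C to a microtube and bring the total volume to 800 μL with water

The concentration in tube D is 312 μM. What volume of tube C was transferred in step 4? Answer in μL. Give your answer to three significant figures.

Step 1: 25-fold → factor 25
Step 2: 200 μL brought to 400 μL → factor 400/200 = 2
Step 3: 0.1 mL brought to 1 mL → factor 1/0.1 = 10
Step 4: v brought to 800 μL → factor = 800 μL/v
Product of known-step factors = 500
Overall factor = 2.50 M / (312 μM) = 8012.8
Step-4 factor = 8012.8 / 500 = 16.026
v = 800 μL / 16.026 = 49.9 μL

49.9 μL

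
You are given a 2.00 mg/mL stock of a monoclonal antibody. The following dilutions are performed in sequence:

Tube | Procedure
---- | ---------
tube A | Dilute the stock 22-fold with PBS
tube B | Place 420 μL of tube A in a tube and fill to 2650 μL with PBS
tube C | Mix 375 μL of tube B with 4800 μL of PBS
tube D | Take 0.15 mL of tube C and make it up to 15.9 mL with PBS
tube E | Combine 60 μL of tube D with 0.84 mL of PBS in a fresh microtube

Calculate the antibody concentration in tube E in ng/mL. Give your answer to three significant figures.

Step 1: 22-fold → factor 22
Step 2: 420 μL brought to 2650 μL → factor 2650/420 = 6.3095
Step 3: 375 μL + 4800 μL = 5175 μL total → factor 5175/375 = 13.8
Step 4: 0.15 mL brought to 15.9 mL → factor 15.9/0.15 = 106
Step 5: 60 μL + 0.84 mL = 900 μL total → factor 900/60 = 15
Dilution factor through tube E = 22 × 6.3095 × 13.8 × 106 × 15 = 3.0458 × 10^6
[tube E] = 2.00 mg/mL / 3.0458 × 10^6 = 6.567 × 10^-7 mg/mL = 0.657 ng/mL

0.657 ng/mL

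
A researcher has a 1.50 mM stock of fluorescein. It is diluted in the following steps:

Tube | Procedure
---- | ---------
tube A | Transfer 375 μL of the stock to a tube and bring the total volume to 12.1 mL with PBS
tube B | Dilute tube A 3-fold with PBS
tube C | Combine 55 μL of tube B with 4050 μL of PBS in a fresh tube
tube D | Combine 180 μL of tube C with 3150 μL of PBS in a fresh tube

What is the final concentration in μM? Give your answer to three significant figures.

Step 1: 375 μL brought to 12.1 mL → factor 12100/375 = 32.267
Step 2: 3-fold → factor 3
Step 3: 55 μL + 4050 μL = 4105 μL total → factor 4105/55 = 74.636
Step 4: 180 μL + 3150 μL = 3330 μL total → factor 3330/180 = 18.5
Overall dilution factor = 32.267 × 3 × 74.636 × 18.5 = 1.3366 × 10^5
Final = 1.50 mM / 1.3366 × 10^5 = 1.122 × 10^-5 mM = 0.0112 μM

0.0112 μM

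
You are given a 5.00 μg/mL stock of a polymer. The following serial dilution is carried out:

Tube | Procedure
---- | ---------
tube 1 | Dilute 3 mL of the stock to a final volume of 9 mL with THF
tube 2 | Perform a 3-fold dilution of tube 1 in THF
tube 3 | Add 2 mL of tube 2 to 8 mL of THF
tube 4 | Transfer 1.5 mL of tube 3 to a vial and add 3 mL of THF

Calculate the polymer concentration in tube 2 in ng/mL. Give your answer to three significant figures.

556 ng/mL

Step 1: 3 mL brought to 9 mL → factor 9/3 = 3
Step 2: 3-fold → factor 3
Dilution factor through tube 2 = 3 × 3 = 9
[tube 2] = 5.00 μg/mL / 9 = 0.5556 μg/mL = 556 ng/mL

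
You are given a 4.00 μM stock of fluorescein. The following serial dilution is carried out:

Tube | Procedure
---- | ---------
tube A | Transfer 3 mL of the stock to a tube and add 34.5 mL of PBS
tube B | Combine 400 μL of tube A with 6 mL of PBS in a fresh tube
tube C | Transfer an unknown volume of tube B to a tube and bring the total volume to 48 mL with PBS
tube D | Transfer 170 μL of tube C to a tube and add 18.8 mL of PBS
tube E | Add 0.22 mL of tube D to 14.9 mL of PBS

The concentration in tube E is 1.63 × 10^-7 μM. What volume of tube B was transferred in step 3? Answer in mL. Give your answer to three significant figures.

3.00 mL

Step 1: 3 mL + 34.5 mL = 37.5 mL total → factor 37.5/3 = 12.5
Step 2: 400 μL + 6 mL = 6400 μL total → factor 6400/400 = 16
Step 3: v brought to 48 mL → factor = 48 mL/v
Step 4: 170 μL + 18.8 mL = 18970 μL total → factor 18970/170 = 111.59
Step 5: 0.22 mL + 14.9 mL = 15.12 mL total → factor 15.12/0.22 = 68.727
Product of known-step factors = 1.5338 × 10^6
Overall factor = 4.00 μM / (1.63 × 10^-7 μM) = 2.454 × 10^7
Step-3 factor = 2.454 × 10^7 / 1.5338 × 10^6 = 15.999
v = 48 mL / 15.999 = 3.00 mL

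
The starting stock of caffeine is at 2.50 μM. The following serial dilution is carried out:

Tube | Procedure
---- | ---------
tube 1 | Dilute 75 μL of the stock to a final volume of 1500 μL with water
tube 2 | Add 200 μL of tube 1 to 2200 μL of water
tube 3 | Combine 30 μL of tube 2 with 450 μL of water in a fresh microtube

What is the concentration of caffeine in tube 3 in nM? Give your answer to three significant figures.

0.651 nM

Step 1: 75 μL brought to 1500 μL → factor 1500/75 = 20
Step 2: 200 μL + 2200 μL = 2400 μL total → factor 2400/200 = 12
Step 3: 30 μL + 450 μL = 480 μL total → factor 480/30 = 16
Overall dilution factor = 20 × 12 × 16 = 3840
Final = 2.50 μM / 3840 = 0.0006510 μM = 0.651 nM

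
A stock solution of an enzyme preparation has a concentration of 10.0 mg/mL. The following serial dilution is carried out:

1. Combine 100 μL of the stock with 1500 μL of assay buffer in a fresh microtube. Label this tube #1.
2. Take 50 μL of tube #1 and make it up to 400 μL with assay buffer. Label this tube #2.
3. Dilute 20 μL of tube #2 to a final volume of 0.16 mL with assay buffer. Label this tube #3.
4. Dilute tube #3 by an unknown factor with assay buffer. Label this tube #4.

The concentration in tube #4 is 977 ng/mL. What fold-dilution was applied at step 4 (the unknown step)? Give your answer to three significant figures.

10.0-fold

Step 1: 100 μL + 1500 μL = 1600 μL total → factor 1600/100 = 16
Step 2: 50 μL brought to 400 μL → factor 400/50 = 8
Step 3: 20 μL brought to 0.16 mL → factor 160/20 = 8
Step 4: unknown factor x
Product of known-step factors = 1024
Overall factor = 10.0 mg/mL / (977 ng/mL) = 10235
x = 10235 / 1024 = 10.0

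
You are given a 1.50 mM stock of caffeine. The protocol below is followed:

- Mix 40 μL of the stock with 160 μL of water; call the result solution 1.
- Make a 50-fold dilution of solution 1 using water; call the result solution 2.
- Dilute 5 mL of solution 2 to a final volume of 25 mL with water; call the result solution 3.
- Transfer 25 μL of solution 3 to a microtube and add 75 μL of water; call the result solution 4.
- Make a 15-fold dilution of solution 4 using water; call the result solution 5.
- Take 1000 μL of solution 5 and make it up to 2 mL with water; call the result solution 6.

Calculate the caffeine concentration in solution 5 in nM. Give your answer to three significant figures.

Step 1: 40 μL + 160 μL = 200 μL total → factor 200/40 = 5
Step 2: 50-fold → factor 50
Step 3: 5 mL brought to 25 mL → factor 25/5 = 5
Step 4: 25 μL + 75 μL = 100 μL total → factor 100/25 = 4
Step 5: 15-fold → factor 15
Dilution factor through solution 5 = 5 × 50 × 5 × 4 × 15 = 75000
[solution 5] = 1.50 mM / 75000 = 2.000 × 10^-5 mM = 20.0 nM

20.0 nM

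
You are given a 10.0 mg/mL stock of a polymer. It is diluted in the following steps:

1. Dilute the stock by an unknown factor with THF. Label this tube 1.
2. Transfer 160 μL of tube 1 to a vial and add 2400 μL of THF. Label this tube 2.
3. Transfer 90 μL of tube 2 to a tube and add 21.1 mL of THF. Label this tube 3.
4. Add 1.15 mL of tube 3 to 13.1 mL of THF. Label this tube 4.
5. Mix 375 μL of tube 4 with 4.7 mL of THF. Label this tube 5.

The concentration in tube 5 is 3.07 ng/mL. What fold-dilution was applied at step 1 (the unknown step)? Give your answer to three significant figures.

Step 1: unknown factor x
Step 2: 160 μL + 2400 μL = 2560 μL total → factor 2560/160 = 16
Step 3: 90 μL + 21.1 mL = 21190 μL total → factor 21190/90 = 235.44
Step 4: 1.15 mL + 13.1 mL = 14.25 mL total → factor 14.25/1.15 = 12.391
Step 5: 375 μL + 4.7 mL = 5075 μL total → factor 5075/375 = 13.533
Product of known-step factors = 6.3173 × 10^5
Overall factor = 10.0 mg/mL / (3.07 ng/mL) = 3.2573 × 10^6
x = 3.2573 × 10^6 / 6.3173 × 10^5 = 5.16

5.16-fold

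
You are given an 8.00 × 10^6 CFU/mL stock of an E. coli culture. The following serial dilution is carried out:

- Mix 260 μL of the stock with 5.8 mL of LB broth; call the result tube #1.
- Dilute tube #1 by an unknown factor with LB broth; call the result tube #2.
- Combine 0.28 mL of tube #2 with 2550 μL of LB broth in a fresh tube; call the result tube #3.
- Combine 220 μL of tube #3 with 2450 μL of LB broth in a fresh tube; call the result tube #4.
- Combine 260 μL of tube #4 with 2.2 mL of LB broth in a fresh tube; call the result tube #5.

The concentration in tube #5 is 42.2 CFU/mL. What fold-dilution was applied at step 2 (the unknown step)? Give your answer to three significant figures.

Step 1: 260 μL + 5.8 mL = 6060 μL total → factor 6060/260 = 23.308
Step 2: unknown factor x
Step 3: 0.28 mL + 2550 μL = 2.83 mL total → factor 2.83/0.28 = 10.107
Step 4: 220 μL + 2450 μL = 2670 μL total → factor 2670/220 = 12.136
Step 5: 260 μL + 2.2 mL = 2460 μL total → factor 2460/260 = 9.4615
Product of known-step factors = 27051
Overall factor = 8.00 × 10^6 CFU/mL / (42.2 CFU/mL) = 1.8957 × 10^5
x = 1.8957 × 10^5 / 27051 = 7.01

7.01-fold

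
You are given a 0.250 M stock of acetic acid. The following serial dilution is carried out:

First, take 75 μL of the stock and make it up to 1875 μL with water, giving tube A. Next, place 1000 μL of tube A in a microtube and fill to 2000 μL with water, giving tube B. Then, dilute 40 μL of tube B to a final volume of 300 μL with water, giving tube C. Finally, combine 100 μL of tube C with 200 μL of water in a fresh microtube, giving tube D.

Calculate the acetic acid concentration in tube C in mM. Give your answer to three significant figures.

Step 1: 75 μL brought to 1875 μL → factor 1875/75 = 25
Step 2: 1000 μL brought to 2000 μL → factor 2000/1000 = 2
Step 3: 40 μL brought to 300 μL → factor 300/40 = 7.5
Dilution factor through tube C = 25 × 2 × 7.5 = 375
[tube C] = 0.250 M / 375 = 0.0006667 M = 0.667 mM

0.667 mM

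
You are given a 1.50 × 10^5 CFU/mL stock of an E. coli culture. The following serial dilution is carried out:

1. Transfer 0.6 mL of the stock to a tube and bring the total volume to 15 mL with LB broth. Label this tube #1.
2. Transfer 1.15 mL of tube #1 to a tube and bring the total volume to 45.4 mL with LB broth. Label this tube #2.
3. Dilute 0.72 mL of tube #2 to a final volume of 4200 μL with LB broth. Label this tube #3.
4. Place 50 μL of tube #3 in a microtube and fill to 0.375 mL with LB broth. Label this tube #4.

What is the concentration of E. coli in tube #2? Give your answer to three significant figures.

Step 1: 0.6 mL brought to 15 mL → factor 15/0.6 = 25
Step 2: 1.15 mL brought to 45.4 mL → factor 45.4/1.15 = 39.478
Dilution factor through tube #2 = 25 × 39.478 = 986.96
[tube #2] = 1.50 × 10^5 CFU/mL / 986.96 = 152 CFU/mL

152 CFU/mL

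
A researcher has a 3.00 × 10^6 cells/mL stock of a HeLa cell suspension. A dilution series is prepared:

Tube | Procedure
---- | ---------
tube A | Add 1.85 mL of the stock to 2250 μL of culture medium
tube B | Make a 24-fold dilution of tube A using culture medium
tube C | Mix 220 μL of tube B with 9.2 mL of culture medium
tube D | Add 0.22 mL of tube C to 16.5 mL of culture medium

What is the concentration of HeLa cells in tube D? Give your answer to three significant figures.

17.3 cells/mL

Step 1: 1.85 mL + 2250 μL = 4.1 mL total → factor 4.1/1.85 = 2.2162
Step 2: 24-fold → factor 24
Step 3: 220 μL + 9.2 mL = 9420 μL total → factor 9420/220 = 42.818
Step 4: 0.22 mL + 16.5 mL = 16.72 mL total → factor 16.72/0.22 = 76
Overall dilution factor = 2.2162 × 24 × 42.818 × 76 = 1.7309 × 10^5
Final = 3.00 × 10^6 cells/mL / 1.7309 × 10^5 = 17.3 cells/mL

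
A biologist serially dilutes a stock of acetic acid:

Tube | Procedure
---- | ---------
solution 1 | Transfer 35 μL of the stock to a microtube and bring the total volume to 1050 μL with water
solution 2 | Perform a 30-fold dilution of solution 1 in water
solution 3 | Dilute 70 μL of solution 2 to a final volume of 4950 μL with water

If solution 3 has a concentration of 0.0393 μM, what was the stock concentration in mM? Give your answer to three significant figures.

Step 1: 35 μL brought to 1050 μL → factor 1050/35 = 30
Step 2: 30-fold → factor 30
Step 3: 70 μL brought to 4950 μL → factor 4950/70 = 70.714
Overall dilution factor = 30 × 30 × 70.714 = 63643
Stock = 0.0393 μM × 63643 = 2501 μM = 2.50 mM

2.50 mM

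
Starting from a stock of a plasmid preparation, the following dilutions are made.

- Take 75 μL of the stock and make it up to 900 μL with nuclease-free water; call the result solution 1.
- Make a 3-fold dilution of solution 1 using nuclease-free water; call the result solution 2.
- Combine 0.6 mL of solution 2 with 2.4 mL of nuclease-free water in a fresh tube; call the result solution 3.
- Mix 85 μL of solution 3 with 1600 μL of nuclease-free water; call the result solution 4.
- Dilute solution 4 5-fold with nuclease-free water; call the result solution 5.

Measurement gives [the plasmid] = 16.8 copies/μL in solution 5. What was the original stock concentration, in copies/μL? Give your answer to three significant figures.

3.00 × 10^5 copies/μL

Step 1: 75 μL brought to 900 μL → factor 900/75 = 12
Step 2: 3-fold → factor 3
Step 3: 0.6 mL + 2.4 mL = 3 mL total → factor 3/0.6 = 5
Step 4: 85 μL + 1600 μL = 1685 μL total → factor 1685/85 = 19.824
Step 5: 5-fold → factor 5
Overall dilution factor = 12 × 3 × 5 × 19.824 × 5 = 17841
Stock = 16.8 copies/μL × 17841 = 3.00 × 10^5 copies/μL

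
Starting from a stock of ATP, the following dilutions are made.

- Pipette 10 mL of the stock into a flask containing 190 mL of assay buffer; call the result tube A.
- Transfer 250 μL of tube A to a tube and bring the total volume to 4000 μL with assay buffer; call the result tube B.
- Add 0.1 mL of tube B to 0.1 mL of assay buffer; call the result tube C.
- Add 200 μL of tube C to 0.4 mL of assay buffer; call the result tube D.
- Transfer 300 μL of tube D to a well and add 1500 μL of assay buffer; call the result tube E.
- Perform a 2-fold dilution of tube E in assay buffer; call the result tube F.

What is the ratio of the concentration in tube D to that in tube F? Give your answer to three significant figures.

12.0

Step 1: 10 mL + 190 mL = 200 mL total → factor 200/10 = 20
Step 2: 250 μL brought to 4000 μL → factor 4000/250 = 16
Step 3: 0.1 mL + 0.1 mL = 0.2 mL total → factor 0.2/0.1 = 2
Step 4: 200 μL + 0.4 mL = 600 μL total → factor 600/200 = 3
Step 5: 300 μL + 1500 μL = 1800 μL total → factor 1800/300 = 6
Step 6: 2-fold → factor 2
Dilution factor to tube D = 1920; to tube F = 23040
[tube D]/[tube F] = (factor to tube F)/(factor to tube D) = 23040/1920 = 12.0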